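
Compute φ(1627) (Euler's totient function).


1627 = 1627
Prime factors: 1627
φ(1627) = 1627 × (1-1/1627)
= 1627 × 1626/1627 = 1626

φ(1627) = 1626


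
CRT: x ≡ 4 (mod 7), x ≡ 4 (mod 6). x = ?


M = 7*6 = 42
M1 = M/7 = 6, M2 = M/6 = 7
M1^(-1) mod 7 = 6, M2^(-1) mod 6 = 1
x = 4*6*6 + 4*7*1 = 172
172 mod 42 = 4
Check: 4 mod 7 = 4 ✓, 4 mod 6 = 4 ✓

x ≡ 4 (mod 42)


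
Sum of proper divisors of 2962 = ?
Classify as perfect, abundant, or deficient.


Proper divisors: 1, 2, 1481
Sum = 1 + 2 + 1481 = 1484
1484 < 2962 → deficient

s(2962) = 1484 (deficient)


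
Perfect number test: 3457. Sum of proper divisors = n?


Proper divisors of 3457: 1
Sum = 1 = 1

No, 3457 is not perfect (1 ≠ 3457)


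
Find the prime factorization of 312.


312 / 2 = 156
156 / 2 = 78
78 / 2 = 39
39 / 3 = 13
13 / 13 = 1
312 = 2^3 × 3 × 13


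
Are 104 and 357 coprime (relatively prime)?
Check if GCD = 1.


Euclidean algorithm:
357 = 3 * 104 + 45
104 = 2 * 45 + 14
45 = 3 * 14 + 3
14 = 4 * 3 + 2
3 = 1 * 2 + 1
2 = 2 * 1 + 0
GCD(104, 357) = 1

Yes, coprime (GCD = 1)


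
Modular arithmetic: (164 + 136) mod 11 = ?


164 + 136 = 300
300 mod 11 = 3


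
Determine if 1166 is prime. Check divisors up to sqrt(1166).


1166 / 2 = 583 (exact division)
1166 is NOT prime.

No, 1166 is not prime


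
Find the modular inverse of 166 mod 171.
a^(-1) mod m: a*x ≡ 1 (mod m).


Use the extended Euclidean algorithm on (171, 166); each row r = 171*s + 166*t:
r=171, s=1, t=0
r=166, s=0, t=1
q=1: r=5, s=1, t=-1   [171*(1) + 166*(-1) = 5]
q=33: r=1, s=-33, t=34   [171*(-33) + 166*(34) = 1]
q=5: r=0, s=166, t=-171   [171*(166) + 166*(-171) = 0]
GCD = 1 with t = 34, so 166*(34) ≡ 1 (mod 171)
Inverse = 34 mod 171 = 34
Check: 166 * 34 = 5644 ≡ 1 (mod 171)

166^(-1) ≡ 34 (mod 171)


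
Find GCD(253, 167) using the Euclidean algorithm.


253 = 1 * 167 + 86
167 = 1 * 86 + 81
86 = 1 * 81 + 5
81 = 16 * 5 + 1
5 = 5 * 1 + 0
GCD = 1


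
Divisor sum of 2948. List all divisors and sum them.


Divisors of 2948: 1, 2, 4, 11, 22, 44, 67, 134, 268, 737, 1474, 2948
Sum = 1 + 2 + 4 + 11 + 22 + 44 + 67 + 134 + 268 + 737 + 1474 + 2948 = 5712

σ(2948) = 5712


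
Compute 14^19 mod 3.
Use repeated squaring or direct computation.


14^1 mod 3 = 2
14^2 mod 3 = 1
14^3 mod 3 = 2
14^4 mod 3 = 1
14^5 mod 3 = 2
14^6 mod 3 = 1
14^7 mod 3 = 2
14^8 mod 3 = 1
14^9 mod 3 = 2
14^10 mod 3 = 1
14^11 mod 3 = 2
14^12 mod 3 = 1
14^13 mod 3 = 2
14^14 mod 3 = 1
14^15 mod 3 = 2
14^16 mod 3 = 1
14^17 mod 3 = 2
14^18 mod 3 = 1
14^19 mod 3 = 2


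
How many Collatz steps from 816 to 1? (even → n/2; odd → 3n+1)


816 → 408 → 204 → 102 → 51 → 154 → 77 → 232 → 116 → 58 → 29 → 88 → 44 → 22 → 11 → 34 → 17 → 52 → 26 → 13 → 40 → 20 → 10 → 5 → 16 → 8 → 4 → 2 → 1
Total steps = 28

28 steps


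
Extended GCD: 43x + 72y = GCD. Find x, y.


Tabular extended Euclidean (each row: r = 43*s + 72*t):
r=43, s=1, t=0
r=72, s=0, t=1
q=0: r=43, s=1, t=0   [43*(1) + 72*(0) = 43]
q=1: r=29, s=-1, t=1   [43*(-1) + 72*(1) = 29]
q=1: r=14, s=2, t=-1   [43*(2) + 72*(-1) = 14]
q=2: r=1, s=-5, t=3   [43*(-5) + 72*(3) = 1]
q=14: r=0, s=72, t=-43   [43*(72) + 72*(-43) = 0]
GCD = 1; from the row with r=1: x=-5, y=3
Check: 43*(-5) + 72*(3) = -215 + 216 = 1

GCD = 1, x = -5, y = 3


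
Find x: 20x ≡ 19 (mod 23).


GCD(20, 23) = 1, unique solution
a^(-1) mod 23 = 15
x = 15 * 19 mod 23 = 9

x ≡ 9 (mod 23)


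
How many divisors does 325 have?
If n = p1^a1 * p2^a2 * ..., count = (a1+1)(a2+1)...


325 = 5^2 × 13^1
d(325) = (2+1) × (1+1) = 6

6 divisors


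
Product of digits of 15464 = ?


1 × 5 × 4 × 6 × 4 = 480


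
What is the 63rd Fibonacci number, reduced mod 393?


F(k) mod 393 for k=1..63:
1, 1, 2, 3, 5, 8, 13, 21, 34, 55, 89, 144, 233, 377, 217, 201, 25, 226, 251, 84, 335, 26, 361, 387, 355, 349, 311, 267, 185, 59, 244, 303, 154, 64, 218, 282, 107, 389, 103, 99, 202, 301, 110, 18, 128, 146, 274, 27, 301, 328, 236, 171, 14, 185, 199, 384, 190, 181, 371, 159, 137, 296, 40
F(63) mod 393 = 40


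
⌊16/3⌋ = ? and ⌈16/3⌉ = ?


16/3 = 5.3333
floor = 5
ceil = 6

floor = 5, ceil = 6


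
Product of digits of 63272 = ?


6 × 3 × 2 × 7 × 2 = 504


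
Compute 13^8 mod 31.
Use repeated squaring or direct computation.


13^1 mod 31 = 13
13^2 mod 31 = 14
13^3 mod 31 = 27
13^4 mod 31 = 10
13^5 mod 31 = 6
13^6 mod 31 = 16
13^7 mod 31 = 22
13^8 mod 31 = 7


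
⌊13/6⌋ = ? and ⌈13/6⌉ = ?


13/6 = 2.1667
floor = 2
ceil = 3

floor = 2, ceil = 3


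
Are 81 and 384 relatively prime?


Euclidean algorithm:
384 = 4 * 81 + 60
81 = 1 * 60 + 21
60 = 2 * 21 + 18
21 = 1 * 18 + 3
18 = 6 * 3 + 0
GCD(81, 384) = 3

No, not coprime (GCD = 3)


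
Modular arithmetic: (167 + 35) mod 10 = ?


167 + 35 = 202
202 mod 10 = 2


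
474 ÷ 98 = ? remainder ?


474 = 98 * 4 + 82
Check: 392 + 82 = 474

q = 4, r = 82


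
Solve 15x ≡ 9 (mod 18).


GCD(15, 18) = 3 divides 9
Divide: 5x ≡ 3 (mod 6)
x ≡ 3 (mod 6)


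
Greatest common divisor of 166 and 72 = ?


166 = 2 * 72 + 22
72 = 3 * 22 + 6
22 = 3 * 6 + 4
6 = 1 * 4 + 2
4 = 2 * 2 + 0
GCD = 2


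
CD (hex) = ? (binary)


CD (base 16) = 205 (decimal)
205 (decimal) = 11001101 (base 2)


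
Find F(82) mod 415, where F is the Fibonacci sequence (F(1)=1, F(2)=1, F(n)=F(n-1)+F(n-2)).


F(k) mod 415 for k=1..82:
1, 1, 2, 3, 5, 8, 13, 21, 34, 55, 89, 144, 233, 377, 195, 157, 352, 94, 31, 125, 156, 281, 22, 303, 325, 213, 123, 336, 44, 380, 9, 389, 398, 372, 355, 312, 252, 149, 401, 135, 121, 256, 377, 218, 180, 398, 163, 146, 309, 40, 349, 389, 323, 297, 205, 87, 292, 379, 256, 220, 61, 281, 342, 208, 135, 343, 63, 406, 54, 45, 99, 144, 243, 387, 215, 187, 402, 174, 161, 335, 81, 1
F(82) mod 415 = 1


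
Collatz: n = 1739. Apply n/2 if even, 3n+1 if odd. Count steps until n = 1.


1739 → 5218 → 2609 → 7828 → 3914 → 1957 → 5872 → 2936 → 1468 → 734 → 367 → 1102 → 551 → 1654 → 827 → 2482 → 1241 → 3724 → 1862 → 931 → 2794 → 1397 → 4192 → 2096 → 1048 → 524 → 262 → 131 → 394 → 197 → 592 → 296 → 148 → 74 → 37 → 112 → 56 → 28 → 14 → 7 → 22 → 11 → 34 → 17 → 52 → 26 → 13 → 40 → 20 → 10 → 5 → 16 → 8 → 4 → 2 → 1
Total steps = 55

55 steps


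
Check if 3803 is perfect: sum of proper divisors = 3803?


Proper divisors of 3803: 1
Sum = 1 = 1

No, 3803 is not perfect (1 ≠ 3803)


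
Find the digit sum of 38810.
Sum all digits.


3 + 8 + 8 + 1 + 0 = 20


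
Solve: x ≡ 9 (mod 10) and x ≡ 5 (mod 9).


M = 10*9 = 90
M1 = M/10 = 9, M2 = M/9 = 10
M1^(-1) mod 10 = 9, M2^(-1) mod 9 = 1
x = 9*9*9 + 5*10*1 = 779
779 mod 90 = 59
Check: 59 mod 10 = 9 ✓, 59 mod 9 = 5 ✓

x ≡ 59 (mod 90)


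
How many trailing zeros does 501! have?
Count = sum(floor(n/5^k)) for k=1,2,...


floor(501/5) = 100
floor(501/25) = 20
floor(501/125) = 4
Total = 124

124 trailing zeros


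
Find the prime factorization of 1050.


1050 / 2 = 525
525 / 3 = 175
175 / 5 = 35
35 / 5 = 7
7 / 7 = 1
1050 = 2 × 3 × 5^2 × 7


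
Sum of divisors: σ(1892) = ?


Divisors of 1892: 1, 2, 4, 11, 22, 43, 44, 86, 172, 473, 946, 1892
Sum = 1 + 2 + 4 + 11 + 22 + 43 + 44 + 86 + 172 + 473 + 946 + 1892 = 3696

σ(1892) = 3696


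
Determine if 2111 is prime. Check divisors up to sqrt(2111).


Check divisors up to sqrt(2111) = 45.9456
No divisors found.
2111 is prime.

Yes, 2111 is prime


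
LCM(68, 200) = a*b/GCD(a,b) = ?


GCD(68, 200) = 4
LCM = 68*200/4 = 13600/4 = 3400

LCM = 3400


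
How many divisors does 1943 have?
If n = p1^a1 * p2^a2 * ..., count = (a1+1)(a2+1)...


1943 = 29^1 × 67^1
d(1943) = (1+1) × (1+1) = 4

4 divisors


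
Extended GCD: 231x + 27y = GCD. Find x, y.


Tabular extended Euclidean (each row: r = 231*s + 27*t):
r=231, s=1, t=0
r=27, s=0, t=1
q=8: r=15, s=1, t=-8   [231*(1) + 27*(-8) = 15]
q=1: r=12, s=-1, t=9   [231*(-1) + 27*(9) = 12]
q=1: r=3, s=2, t=-17   [231*(2) + 27*(-17) = 3]
q=4: r=0, s=-9, t=77   [231*(-9) + 27*(77) = 0]
GCD = 3; from the row with r=3: x=2, y=-17
Check: 231*(2) + 27*(-17) = 462 - 459 = 3

GCD = 3, x = 2, y = -17


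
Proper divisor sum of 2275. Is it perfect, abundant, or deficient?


Proper divisors: 1, 5, 7, 13, 25, 35, 65, 91, 175, 325, 455
Sum = 1 + 5 + 7 + 13 + 25 + 35 + 65 + 91 + 175 + 325 + 455 = 1197
1197 < 2275 → deficient

s(2275) = 1197 (deficient)


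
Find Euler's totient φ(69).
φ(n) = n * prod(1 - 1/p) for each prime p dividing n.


69 = 3 × 23
Prime factors: 3, 23
φ(69) = 69 × (1-1/3) × (1-1/23)
= 69 × 2/3 × 22/23 = 44

φ(69) = 44


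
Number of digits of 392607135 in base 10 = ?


392607135 has 9 digits in base 10
floor(log10(392607135)) + 1 = floor(8.5940) + 1 = 9

9 digits (base 10)


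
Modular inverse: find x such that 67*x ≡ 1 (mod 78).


Use the extended Euclidean algorithm on (78, 67); each row r = 78*s + 67*t:
r=78, s=1, t=0
r=67, s=0, t=1
q=1: r=11, s=1, t=-1   [78*(1) + 67*(-1) = 11]
q=6: r=1, s=-6, t=7   [78*(-6) + 67*(7) = 1]
q=11: r=0, s=67, t=-78   [78*(67) + 67*(-78) = 0]
GCD = 1 with t = 7, so 67*(7) ≡ 1 (mod 78)
Inverse = 7 mod 78 = 7
Check: 67 * 7 = 469 ≡ 1 (mod 78)

67^(-1) ≡ 7 (mod 78)


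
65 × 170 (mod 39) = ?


65 × 170 = 11050
11050 mod 39 = 13


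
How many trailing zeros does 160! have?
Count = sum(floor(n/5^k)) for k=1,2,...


floor(160/5) = 32
floor(160/25) = 6
floor(160/125) = 1
Total = 39

39 trailing zeros


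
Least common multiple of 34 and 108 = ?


GCD(34, 108) = 2
LCM = 34*108/2 = 3672/2 = 1836

LCM = 1836


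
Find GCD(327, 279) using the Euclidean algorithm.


327 = 1 * 279 + 48
279 = 5 * 48 + 39
48 = 1 * 39 + 9
39 = 4 * 9 + 3
9 = 3 * 3 + 0
GCD = 3


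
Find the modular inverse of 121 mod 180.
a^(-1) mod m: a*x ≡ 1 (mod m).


Use the extended Euclidean algorithm on (180, 121); each row r = 180*s + 121*t:
r=180, s=1, t=0
r=121, s=0, t=1
q=1: r=59, s=1, t=-1   [180*(1) + 121*(-1) = 59]
q=2: r=3, s=-2, t=3   [180*(-2) + 121*(3) = 3]
q=19: r=2, s=39, t=-58   [180*(39) + 121*(-58) = 2]
q=1: r=1, s=-41, t=61   [180*(-41) + 121*(61) = 1]
q=2: r=0, s=121, t=-180   [180*(121) + 121*(-180) = 0]
GCD = 1 with t = 61, so 121*(61) ≡ 1 (mod 180)
Inverse = 61 mod 180 = 61
Check: 121 * 61 = 7381 ≡ 1 (mod 180)

121^(-1) ≡ 61 (mod 180)


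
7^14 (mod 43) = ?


7^1 mod 43 = 7
7^2 mod 43 = 6
7^3 mod 43 = 42
7^4 mod 43 = 36
7^5 mod 43 = 37
7^6 mod 43 = 1
7^7 mod 43 = 7
7^8 mod 43 = 6
7^9 mod 43 = 42
7^10 mod 43 = 36
7^11 mod 43 = 37
7^12 mod 43 = 1
7^13 mod 43 = 7
7^14 mod 43 = 6


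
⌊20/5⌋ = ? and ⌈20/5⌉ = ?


20/5 = 4.0000
floor = 4
ceil = 4

floor = 4, ceil = 4


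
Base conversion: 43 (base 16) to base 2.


43 (base 16) = 67 (decimal)
67 (decimal) = 1000011 (base 2)


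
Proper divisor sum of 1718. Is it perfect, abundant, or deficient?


Proper divisors: 1, 2, 859
Sum = 1 + 2 + 859 = 862
862 < 1718 → deficient

s(1718) = 862 (deficient)


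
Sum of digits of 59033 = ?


5 + 9 + 0 + 3 + 3 = 20


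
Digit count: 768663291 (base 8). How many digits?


768663291 in base 8 = 5564157373
Number of digits = 10

10 digits (base 8)


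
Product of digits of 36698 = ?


3 × 6 × 6 × 9 × 8 = 7776


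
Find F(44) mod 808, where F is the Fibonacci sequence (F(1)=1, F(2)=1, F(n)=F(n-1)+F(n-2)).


F(k) mod 808 for k=1..44:
1, 1, 2, 3, 5, 8, 13, 21, 34, 55, 89, 144, 233, 377, 610, 179, 789, 160, 141, 301, 442, 743, 377, 312, 689, 193, 74, 267, 341, 608, 141, 749, 82, 23, 105, 128, 233, 361, 594, 147, 741, 80, 13, 93
F(44) mod 808 = 93


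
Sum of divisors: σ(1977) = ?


Divisors of 1977: 1, 3, 659, 1977
Sum = 1 + 3 + 659 + 1977 = 2640

σ(1977) = 2640


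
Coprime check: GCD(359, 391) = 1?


Euclidean algorithm:
391 = 1 * 359 + 32
359 = 11 * 32 + 7
32 = 4 * 7 + 4
7 = 1 * 4 + 3
4 = 1 * 3 + 1
3 = 3 * 1 + 0
GCD(359, 391) = 1

Yes, coprime (GCD = 1)


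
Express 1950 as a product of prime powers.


1950 / 2 = 975
975 / 3 = 325
325 / 5 = 65
65 / 5 = 13
13 / 13 = 1
1950 = 2 × 3 × 5^2 × 13


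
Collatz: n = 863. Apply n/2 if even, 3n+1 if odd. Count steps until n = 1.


863 → 2590 → 1295 → 3886 → 1943 → 5830 → 2915 → 8746 → 4373 → 13120 → 6560 → 3280 → 1640 → 820 → 410 → 205 → 616 → 308 → 154 → 77 → 232 → 116 → 58 → 29 → 88 → 44 → 22 → 11 → 34 → 17 → 52 → 26 → 13 → 40 → 20 → 10 → 5 → 16 → 8 → 4 → 2 → 1
Total steps = 41

41 steps


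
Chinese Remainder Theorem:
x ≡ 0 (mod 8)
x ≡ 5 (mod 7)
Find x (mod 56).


M = 8*7 = 56
M1 = M/8 = 7, M2 = M/7 = 8
M1^(-1) mod 8 = 7, M2^(-1) mod 7 = 1
x = 0*7*7 + 5*8*1 = 40
40 mod 56 = 40
Check: 40 mod 8 = 0 ✓, 40 mod 7 = 5 ✓

x ≡ 40 (mod 56)


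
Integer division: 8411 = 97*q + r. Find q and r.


8411 = 97 * 86 + 69
Check: 8342 + 69 = 8411

q = 86, r = 69


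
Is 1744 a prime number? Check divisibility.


1744 / 2 = 872 (exact division)
1744 is NOT prime.

No, 1744 is not prime


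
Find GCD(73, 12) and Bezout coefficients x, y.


Tabular extended Euclidean (each row: r = 73*s + 12*t):
r=73, s=1, t=0
r=12, s=0, t=1
q=6: r=1, s=1, t=-6   [73*(1) + 12*(-6) = 1]
q=12: r=0, s=-12, t=73   [73*(-12) + 12*(73) = 0]
GCD = 1; from the row with r=1: x=1, y=-6
Check: 73*(1) + 12*(-6) = 73 - 72 = 1

GCD = 1, x = 1, y = -6


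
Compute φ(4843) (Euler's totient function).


4843 = 29 × 167
Prime factors: 29, 167
φ(4843) = 4843 × (1-1/29) × (1-1/167)
= 4843 × 28/29 × 166/167 = 4648

φ(4843) = 4648


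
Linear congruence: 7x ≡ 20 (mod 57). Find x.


GCD(7, 57) = 1, unique solution
a^(-1) mod 57 = 49
x = 49 * 20 mod 57 = 11

x ≡ 11 (mod 57)


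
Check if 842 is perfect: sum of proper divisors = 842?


Proper divisors of 842: 1, 2, 421
Sum = 1 + 2 + 421 = 424

No, 842 is not perfect (424 ≠ 842)


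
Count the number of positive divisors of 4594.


4594 = 2^1 × 2297^1
d(4594) = (1+1) × (1+1) = 4

4 divisors


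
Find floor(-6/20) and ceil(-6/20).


-6/20 = -0.3000
floor = -1
ceil = 0

floor = -1, ceil = 0


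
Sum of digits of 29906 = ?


2 + 9 + 9 + 0 + 6 = 26


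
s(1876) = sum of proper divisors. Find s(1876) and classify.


Proper divisors: 1, 2, 4, 7, 14, 28, 67, 134, 268, 469, 938
Sum = 1 + 2 + 4 + 7 + 14 + 28 + 67 + 134 + 268 + 469 + 938 = 1932
1932 > 1876 → abundant

s(1876) = 1932 (abundant)


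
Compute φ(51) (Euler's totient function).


51 = 3 × 17
Prime factors: 3, 17
φ(51) = 51 × (1-1/3) × (1-1/17)
= 51 × 2/3 × 16/17 = 32

φ(51) = 32


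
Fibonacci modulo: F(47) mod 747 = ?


F(k) mod 747 for k=1..47:
1, 1, 2, 3, 5, 8, 13, 21, 34, 55, 89, 144, 233, 377, 610, 240, 103, 343, 446, 42, 488, 530, 271, 54, 325, 379, 704, 336, 293, 629, 175, 57, 232, 289, 521, 63, 584, 647, 484, 384, 121, 505, 626, 384, 263, 647, 163
F(47) mod 747 = 163


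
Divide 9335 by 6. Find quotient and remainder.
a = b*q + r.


9335 = 6 * 1555 + 5
Check: 9330 + 5 = 9335

q = 1555, r = 5


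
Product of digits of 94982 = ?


9 × 4 × 9 × 8 × 2 = 5184


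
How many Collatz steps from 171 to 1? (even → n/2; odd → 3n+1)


171 → 514 → 257 → 772 → 386 → 193 → 580 → 290 → 145 → 436 → 218 → 109 → 328 → 164 → 82 → 41 → 124 → 62 → 31 → 94 → 47 → 142 → 71 → 214 → 107 → 322 → 161 → 484 → 242 → 121 → 364 → 182 → 91 → 274 → 137 → 412 → 206 → 103 → 310 → 155 → 466 → 233 → 700 → 350 → 175 → 526 → 263 → 790 → 395 → 1186 → 593 → 1780 → 890 → 445 → 1336 → 668 → 334 → 167 → 502 → 251 → 754 → 377 → 1132 → 566 → 283 → 850 → 425 → 1276 → 638 → 319 → 958 → 479 → 1438 → 719 → 2158 → 1079 → 3238 → 1619 → 4858 → 2429 → 7288 → 3644 → 1822 → 911 → 2734 → 1367 → 4102 → 2051 → 6154 → 3077 → 9232 → 4616 → 2308 → 1154 → 577 → 1732 → 866 → 433 → 1300 → 650 → 325 → 976 → 488 → 244 → 122 → 61 → 184 → 92 → 46 → 23 → 70 → 35 → 106 → 53 → 160 → 80 → 40 → 20 → 10 → 5 → 16 → 8 → 4 → 2 → 1
Total steps = 124

124 steps


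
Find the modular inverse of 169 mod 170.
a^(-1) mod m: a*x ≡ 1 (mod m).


Use the extended Euclidean algorithm on (170, 169); each row r = 170*s + 169*t:
r=170, s=1, t=0
r=169, s=0, t=1
q=1: r=1, s=1, t=-1   [170*(1) + 169*(-1) = 1]
q=169: r=0, s=-169, t=170   [170*(-169) + 169*(170) = 0]
GCD = 1 with t = -1, so 169*(-1) ≡ 1 (mod 170)
Inverse = -1 mod 170 = 169
Check: 169 * 169 = 28561 ≡ 1 (mod 170)

169^(-1) ≡ 169 (mod 170)


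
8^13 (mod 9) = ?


8^1 mod 9 = 8
8^2 mod 9 = 1
8^3 mod 9 = 8
8^4 mod 9 = 1
8^5 mod 9 = 8
8^6 mod 9 = 1
8^7 mod 9 = 8
8^8 mod 9 = 1
8^9 mod 9 = 8
8^10 mod 9 = 1
8^11 mod 9 = 8
8^12 mod 9 = 1
8^13 mod 9 = 8


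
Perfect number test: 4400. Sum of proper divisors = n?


Proper divisors of 4400: 1, 2, 4, 5, 8, 10, 11, 16, 20, 22, 25, 40, 44, 50, 55, 80, 88, 100, 110, 176, 200, 220, 275, 400, 440, 550, 880, 1100, 2200
Sum = 1 + 2 + 4 + 5 + 8 + 10 + 11 + 16 + 20 + 22 + 25 + 40 + 44 + 50 + 55 + 80 + 88 + 100 + 110 + 176 + 200 + 220 + 275 + 400 + 440 + 550 + 880 + 1100 + 2200 = 7132

No, 4400 is not perfect (7132 ≠ 4400)


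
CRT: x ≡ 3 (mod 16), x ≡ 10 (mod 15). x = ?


M = 16*15 = 240
M1 = M/16 = 15, M2 = M/15 = 16
M1^(-1) mod 16 = 15, M2^(-1) mod 15 = 1
x = 3*15*15 + 10*16*1 = 835
835 mod 240 = 115
Check: 115 mod 16 = 3 ✓, 115 mod 15 = 10 ✓

x ≡ 115 (mod 240)


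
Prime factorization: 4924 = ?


4924 / 2 = 2462
2462 / 2 = 1231
1231 / 1231 = 1
4924 = 2^2 × 1231


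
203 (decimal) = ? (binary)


203 (base 10) = 203 (decimal)
203 (decimal) = 11001011 (base 2)


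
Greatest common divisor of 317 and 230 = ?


317 = 1 * 230 + 87
230 = 2 * 87 + 56
87 = 1 * 56 + 31
56 = 1 * 31 + 25
31 = 1 * 25 + 6
25 = 4 * 6 + 1
6 = 6 * 1 + 0
GCD = 1


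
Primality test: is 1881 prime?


1881 / 3 = 627 (exact division)
1881 is NOT prime.

No, 1881 is not prime


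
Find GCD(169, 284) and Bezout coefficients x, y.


Tabular extended Euclidean (each row: r = 169*s + 284*t):
r=169, s=1, t=0
r=284, s=0, t=1
q=0: r=169, s=1, t=0   [169*(1) + 284*(0) = 169]
q=1: r=115, s=-1, t=1   [169*(-1) + 284*(1) = 115]
q=1: r=54, s=2, t=-1   [169*(2) + 284*(-1) = 54]
q=2: r=7, s=-5, t=3   [169*(-5) + 284*(3) = 7]
q=7: r=5, s=37, t=-22   [169*(37) + 284*(-22) = 5]
q=1: r=2, s=-42, t=25   [169*(-42) + 284*(25) = 2]
q=2: r=1, s=121, t=-72   [169*(121) + 284*(-72) = 1]
q=2: r=0, s=-284, t=169   [169*(-284) + 284*(169) = 0]
GCD = 1; from the row with r=1: x=121, y=-72
Check: 169*(121) + 284*(-72) = 20449 - 20448 = 1

GCD = 1, x = 121, y = -72


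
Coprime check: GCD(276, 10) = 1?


Euclidean algorithm:
276 = 27 * 10 + 6
10 = 1 * 6 + 4
6 = 1 * 4 + 2
4 = 2 * 2 + 0
GCD(276, 10) = 2

No, not coprime (GCD = 2)


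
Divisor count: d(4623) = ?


4623 = 3^1 × 23^1 × 67^1
d(4623) = (1+1) × (1+1) × (1+1) = 8

8 divisors


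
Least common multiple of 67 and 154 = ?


GCD(67, 154) = 1
LCM = 67*154/1 = 10318/1 = 10318

LCM = 10318


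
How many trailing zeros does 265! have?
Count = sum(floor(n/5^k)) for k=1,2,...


floor(265/5) = 53
floor(265/25) = 10
floor(265/125) = 2
Total = 65

65 trailing zeros


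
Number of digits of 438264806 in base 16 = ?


438264806 in base 16 = 1A1F63E6
Number of digits = 8

8 digits (base 16)


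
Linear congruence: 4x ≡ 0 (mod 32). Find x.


GCD(4, 32) = 4 divides 0
Divide: 1x ≡ 0 (mod 8)
x ≡ 0 (mod 8)


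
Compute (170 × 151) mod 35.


170 × 151 = 25670
25670 mod 35 = 15


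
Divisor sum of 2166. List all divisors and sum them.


Divisors of 2166: 1, 2, 3, 6, 19, 38, 57, 114, 361, 722, 1083, 2166
Sum = 1 + 2 + 3 + 6 + 19 + 38 + 57 + 114 + 361 + 722 + 1083 + 2166 = 4572

σ(2166) = 4572


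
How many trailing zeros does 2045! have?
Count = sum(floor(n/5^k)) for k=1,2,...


floor(2045/5) = 409
floor(2045/25) = 81
floor(2045/125) = 16
floor(2045/625) = 3
Total = 509

509 trailing zeros


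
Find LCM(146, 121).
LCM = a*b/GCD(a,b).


GCD(146, 121) = 1
LCM = 146*121/1 = 17666/1 = 17666

LCM = 17666


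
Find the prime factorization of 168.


168 / 2 = 84
84 / 2 = 42
42 / 2 = 21
21 / 3 = 7
7 / 7 = 1
168 = 2^3 × 3 × 7


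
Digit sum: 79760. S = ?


7 + 9 + 7 + 6 + 0 = 29


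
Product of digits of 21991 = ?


2 × 1 × 9 × 9 × 1 = 162


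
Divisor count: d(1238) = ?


1238 = 2^1 × 619^1
d(1238) = (1+1) × (1+1) = 4

4 divisors


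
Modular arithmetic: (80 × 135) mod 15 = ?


80 × 135 = 10800
10800 mod 15 = 0


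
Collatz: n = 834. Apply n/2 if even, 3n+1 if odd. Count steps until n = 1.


834 → 417 → 1252 → 626 → 313 → 940 → 470 → 235 → 706 → 353 → 1060 → 530 → 265 → 796 → 398 → 199 → 598 → 299 → 898 → 449 → 1348 → 674 → 337 → 1012 → 506 → 253 → 760 → 380 → 190 → 95 → 286 → 143 → 430 → 215 → 646 → 323 → 970 → 485 → 1456 → 728 → 364 → 182 → 91 → 274 → 137 → 412 → 206 → 103 → 310 → 155 → 466 → 233 → 700 → 350 → 175 → 526 → 263 → 790 → 395 → 1186 → 593 → 1780 → 890 → 445 → 1336 → 668 → 334 → 167 → 502 → 251 → 754 → 377 → 1132 → 566 → 283 → 850 → 425 → 1276 → 638 → 319 → 958 → 479 → 1438 → 719 → 2158 → 1079 → 3238 → 1619 → 4858 → 2429 → 7288 → 3644 → 1822 → 911 → 2734 → 1367 → 4102 → 2051 → 6154 → 3077 → 9232 → 4616 → 2308 → 1154 → 577 → 1732 → 866 → 433 → 1300 → 650 → 325 → 976 → 488 → 244 → 122 → 61 → 184 → 92 → 46 → 23 → 70 → 35 → 106 → 53 → 160 → 80 → 40 → 20 → 10 → 5 → 16 → 8 → 4 → 2 → 1
Total steps = 134

134 steps


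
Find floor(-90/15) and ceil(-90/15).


-90/15 = -6.0000
floor = -6
ceil = -6

floor = -6, ceil = -6


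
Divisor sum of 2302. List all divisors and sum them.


Divisors of 2302: 1, 2, 1151, 2302
Sum = 1 + 2 + 1151 + 2302 = 3456

σ(2302) = 3456


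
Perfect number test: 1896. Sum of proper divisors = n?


Proper divisors of 1896: 1, 2, 3, 4, 6, 8, 12, 24, 79, 158, 237, 316, 474, 632, 948
Sum = 1 + 2 + 3 + 4 + 6 + 8 + 12 + 24 + 79 + 158 + 237 + 316 + 474 + 632 + 948 = 2904

No, 1896 is not perfect (2904 ≠ 1896)


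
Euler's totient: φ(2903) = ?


2903 = 2903
Prime factors: 2903
φ(2903) = 2903 × (1-1/2903)
= 2903 × 2902/2903 = 2902

φ(2903) = 2902


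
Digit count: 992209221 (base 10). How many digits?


992209221 has 9 digits in base 10
floor(log10(992209221)) + 1 = floor(8.9966) + 1 = 9

9 digits (base 10)


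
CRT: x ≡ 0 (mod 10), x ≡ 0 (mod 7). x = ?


M = 10*7 = 70
M1 = M/10 = 7, M2 = M/7 = 10
M1^(-1) mod 10 = 3, M2^(-1) mod 7 = 5
x = 0*7*3 + 0*10*5 = 0
0 mod 70 = 0
Check: 0 mod 10 = 0 ✓, 0 mod 7 = 0 ✓

x ≡ 0 (mod 70)


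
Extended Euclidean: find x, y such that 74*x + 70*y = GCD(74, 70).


Tabular extended Euclidean (each row: r = 74*s + 70*t):
r=74, s=1, t=0
r=70, s=0, t=1
q=1: r=4, s=1, t=-1   [74*(1) + 70*(-1) = 4]
q=17: r=2, s=-17, t=18   [74*(-17) + 70*(18) = 2]
q=2: r=0, s=35, t=-37   [74*(35) + 70*(-37) = 0]
GCD = 2; from the row with r=2: x=-17, y=18
Check: 74*(-17) + 70*(18) = -1258 + 1260 = 2

GCD = 2, x = -17, y = 18


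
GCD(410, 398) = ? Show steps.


410 = 1 * 398 + 12
398 = 33 * 12 + 2
12 = 6 * 2 + 0
GCD = 2


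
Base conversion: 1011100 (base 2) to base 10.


1011100 (base 2) = 92 (decimal)
92 (decimal) = 92 (base 10)


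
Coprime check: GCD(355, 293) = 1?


Euclidean algorithm:
355 = 1 * 293 + 62
293 = 4 * 62 + 45
62 = 1 * 45 + 17
45 = 2 * 17 + 11
17 = 1 * 11 + 6
11 = 1 * 6 + 5
6 = 1 * 5 + 1
5 = 5 * 1 + 0
GCD(355, 293) = 1

Yes, coprime (GCD = 1)


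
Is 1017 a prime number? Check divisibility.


1017 / 3 = 339 (exact division)
1017 is NOT prime.

No, 1017 is not prime


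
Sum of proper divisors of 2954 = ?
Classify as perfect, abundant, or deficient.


Proper divisors: 1, 2, 7, 14, 211, 422, 1477
Sum = 1 + 2 + 7 + 14 + 211 + 422 + 1477 = 2134
2134 < 2954 → deficient

s(2954) = 2134 (deficient)


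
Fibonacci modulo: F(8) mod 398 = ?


F(k) mod 398 for k=1..8:
1, 1, 2, 3, 5, 8, 13, 21
F(8) mod 398 = 21


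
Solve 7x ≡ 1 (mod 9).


GCD(7, 9) = 1, unique solution
a^(-1) mod 9 = 4
x = 4 * 1 mod 9 = 4

x ≡ 4 (mod 9)


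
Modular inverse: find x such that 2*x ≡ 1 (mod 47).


Use the extended Euclidean algorithm on (47, 2); each row r = 47*s + 2*t:
r=47, s=1, t=0
r=2, s=0, t=1
q=23: r=1, s=1, t=-23   [47*(1) + 2*(-23) = 1]
q=2: r=0, s=-2, t=47   [47*(-2) + 2*(47) = 0]
GCD = 1 with t = -23, so 2*(-23) ≡ 1 (mod 47)
Inverse = -23 mod 47 = 24
Check: 2 * 24 = 48 ≡ 1 (mod 47)

2^(-1) ≡ 24 (mod 47)


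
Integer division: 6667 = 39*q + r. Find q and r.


6667 = 39 * 170 + 37
Check: 6630 + 37 = 6667

q = 170, r = 37


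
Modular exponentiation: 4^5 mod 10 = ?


4^1 mod 10 = 4
4^2 mod 10 = 6
4^3 mod 10 = 4
4^4 mod 10 = 6
4^5 mod 10 = 4


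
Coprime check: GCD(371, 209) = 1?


Euclidean algorithm:
371 = 1 * 209 + 162
209 = 1 * 162 + 47
162 = 3 * 47 + 21
47 = 2 * 21 + 5
21 = 4 * 5 + 1
5 = 5 * 1 + 0
GCD(371, 209) = 1

Yes, coprime (GCD = 1)


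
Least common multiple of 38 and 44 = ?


GCD(38, 44) = 2
LCM = 38*44/2 = 1672/2 = 836

LCM = 836


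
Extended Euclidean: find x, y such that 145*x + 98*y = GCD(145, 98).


Tabular extended Euclidean (each row: r = 145*s + 98*t):
r=145, s=1, t=0
r=98, s=0, t=1
q=1: r=47, s=1, t=-1   [145*(1) + 98*(-1) = 47]
q=2: r=4, s=-2, t=3   [145*(-2) + 98*(3) = 4]
q=11: r=3, s=23, t=-34   [145*(23) + 98*(-34) = 3]
q=1: r=1, s=-25, t=37   [145*(-25) + 98*(37) = 1]
q=3: r=0, s=98, t=-145   [145*(98) + 98*(-145) = 0]
GCD = 1; from the row with r=1: x=-25, y=37
Check: 145*(-25) + 98*(37) = -3625 + 3626 = 1

GCD = 1, x = -25, y = 37


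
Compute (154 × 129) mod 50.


154 × 129 = 19866
19866 mod 50 = 16


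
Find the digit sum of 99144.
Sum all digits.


9 + 9 + 1 + 4 + 4 = 27


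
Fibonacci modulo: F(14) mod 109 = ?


F(k) mod 109 for k=1..14:
1, 1, 2, 3, 5, 8, 13, 21, 34, 55, 89, 35, 15, 50
F(14) mod 109 = 50


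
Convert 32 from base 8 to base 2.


32 (base 8) = 26 (decimal)
26 (decimal) = 11010 (base 2)


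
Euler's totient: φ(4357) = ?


4357 = 4357
Prime factors: 4357
φ(4357) = 4357 × (1-1/4357)
= 4357 × 4356/4357 = 4356

φ(4357) = 4356


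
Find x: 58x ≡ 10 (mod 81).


GCD(58, 81) = 1, unique solution
a^(-1) mod 81 = 7
x = 7 * 10 mod 81 = 70

x ≡ 70 (mod 81)


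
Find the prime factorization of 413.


413 / 7 = 59
59 / 59 = 1
413 = 7 × 59


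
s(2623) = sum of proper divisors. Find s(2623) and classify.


Proper divisors: 1, 43, 61
Sum = 1 + 43 + 61 = 105
105 < 2623 → deficient

s(2623) = 105 (deficient)


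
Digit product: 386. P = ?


3 × 8 × 6 = 144


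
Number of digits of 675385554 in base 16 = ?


675385554 in base 16 = 284190D2
Number of digits = 8

8 digits (base 16)


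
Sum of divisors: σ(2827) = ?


Divisors of 2827: 1, 11, 257, 2827
Sum = 1 + 11 + 257 + 2827 = 3096

σ(2827) = 3096


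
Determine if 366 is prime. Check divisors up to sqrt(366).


366 / 2 = 183 (exact division)
366 is NOT prime.

No, 366 is not prime


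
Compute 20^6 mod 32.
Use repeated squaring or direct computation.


20^1 mod 32 = 20
20^2 mod 32 = 16
20^3 mod 32 = 0
20^4 mod 32 = 0
20^5 mod 32 = 0
20^6 mod 32 = 0


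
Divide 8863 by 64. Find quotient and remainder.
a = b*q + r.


8863 = 64 * 138 + 31
Check: 8832 + 31 = 8863

q = 138, r = 31


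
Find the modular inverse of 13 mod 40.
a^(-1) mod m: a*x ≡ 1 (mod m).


Use the extended Euclidean algorithm on (40, 13); each row r = 40*s + 13*t:
r=40, s=1, t=0
r=13, s=0, t=1
q=3: r=1, s=1, t=-3   [40*(1) + 13*(-3) = 1]
q=13: r=0, s=-13, t=40   [40*(-13) + 13*(40) = 0]
GCD = 1 with t = -3, so 13*(-3) ≡ 1 (mod 40)
Inverse = -3 mod 40 = 37
Check: 13 * 37 = 481 ≡ 1 (mod 40)

13^(-1) ≡ 37 (mod 40)


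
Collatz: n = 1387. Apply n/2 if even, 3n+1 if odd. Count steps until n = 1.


1387 → 4162 → 2081 → 6244 → 3122 → 1561 → 4684 → 2342 → 1171 → 3514 → 1757 → 5272 → 2636 → 1318 → 659 → 1978 → 989 → 2968 → 1484 → 742 → 371 → 1114 → 557 → 1672 → 836 → 418 → 209 → 628 → 314 → 157 → 472 → 236 → 118 → 59 → 178 → 89 → 268 → 134 → 67 → 202 → 101 → 304 → 152 → 76 → 38 → 19 → 58 → 29 → 88 → 44 → 22 → 11 → 34 → 17 → 52 → 26 → 13 → 40 → 20 → 10 → 5 → 16 → 8 → 4 → 2 → 1
Total steps = 65

65 steps


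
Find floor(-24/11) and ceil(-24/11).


-24/11 = -2.1818
floor = -3
ceil = -2

floor = -3, ceil = -2


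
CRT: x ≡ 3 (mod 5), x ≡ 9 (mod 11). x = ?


M = 5*11 = 55
M1 = M/5 = 11, M2 = M/11 = 5
M1^(-1) mod 5 = 1, M2^(-1) mod 11 = 9
x = 3*11*1 + 9*5*9 = 438
438 mod 55 = 53
Check: 53 mod 5 = 3 ✓, 53 mod 11 = 9 ✓

x ≡ 53 (mod 55)


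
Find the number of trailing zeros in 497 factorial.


floor(497/5) = 99
floor(497/25) = 19
floor(497/125) = 3
Total = 121

121 trailing zeros


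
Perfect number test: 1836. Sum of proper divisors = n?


Proper divisors of 1836: 1, 2, 3, 4, 6, 9, 12, 17, 18, 27, 34, 36, 51, 54, 68, 102, 108, 153, 204, 306, 459, 612, 918
Sum = 1 + 2 + 3 + 4 + 6 + 9 + 12 + 17 + 18 + 27 + 34 + 36 + 51 + 54 + 68 + 102 + 108 + 153 + 204 + 306 + 459 + 612 + 918 = 3204

No, 1836 is not perfect (3204 ≠ 1836)


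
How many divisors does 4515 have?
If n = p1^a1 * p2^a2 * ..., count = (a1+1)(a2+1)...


4515 = 3^1 × 5^1 × 7^1 × 43^1
d(4515) = (1+1) × (1+1) × (1+1) × (1+1) = 16

16 divisors


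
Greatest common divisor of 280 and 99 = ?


280 = 2 * 99 + 82
99 = 1 * 82 + 17
82 = 4 * 17 + 14
17 = 1 * 14 + 3
14 = 4 * 3 + 2
3 = 1 * 2 + 1
2 = 2 * 1 + 0
GCD = 1


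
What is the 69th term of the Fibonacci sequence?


Sequence: 1, 1, 2, 3, 5, 8, 13, 21, 34, 55, 89, 144, 233, 377, 610, 987, 1597, 2584, 4181, 6765, 10946, 17711, 28657, 46368, 75025, 121393, 196418, 317811, 514229, 832040, 1346269, 2178309, 3524578, 5702887, 9227465, 14930352, 24157817, 39088169, 63245986, 102334155, 165580141, 267914296, 433494437, 701408733, 1134903170, 1836311903, 2971215073, 4807526976, 7778742049, 12586269025, 20365011074, 32951280099, 53316291173, 86267571272, 139583862445, 225851433717, 365435296162, 591286729879, 956722026041, 1548008755920, 2504730781961, 4052739537881, 6557470319842, 10610209857723, 17167680177565, 27777890035288, 44945570212853, 72723460248141, 117669030460994
F(69) = 117669030460994


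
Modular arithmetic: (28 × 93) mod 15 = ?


28 × 93 = 2604
2604 mod 15 = 9


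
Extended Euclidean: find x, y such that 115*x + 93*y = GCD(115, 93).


Tabular extended Euclidean (each row: r = 115*s + 93*t):
r=115, s=1, t=0
r=93, s=0, t=1
q=1: r=22, s=1, t=-1   [115*(1) + 93*(-1) = 22]
q=4: r=5, s=-4, t=5   [115*(-4) + 93*(5) = 5]
q=4: r=2, s=17, t=-21   [115*(17) + 93*(-21) = 2]
q=2: r=1, s=-38, t=47   [115*(-38) + 93*(47) = 1]
q=2: r=0, s=93, t=-115   [115*(93) + 93*(-115) = 0]
GCD = 1; from the row with r=1: x=-38, y=47
Check: 115*(-38) + 93*(47) = -4370 + 4371 = 1

GCD = 1, x = -38, y = 47


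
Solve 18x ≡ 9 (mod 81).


GCD(18, 81) = 9 divides 9
Divide: 2x ≡ 1 (mod 9)
x ≡ 5 (mod 9)


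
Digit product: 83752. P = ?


8 × 3 × 7 × 5 × 2 = 1680


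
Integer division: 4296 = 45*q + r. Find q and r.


4296 = 45 * 95 + 21
Check: 4275 + 21 = 4296

q = 95, r = 21


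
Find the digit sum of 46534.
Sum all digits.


4 + 6 + 5 + 3 + 4 = 22


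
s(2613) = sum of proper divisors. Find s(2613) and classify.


Proper divisors: 1, 3, 13, 39, 67, 201, 871
Sum = 1 + 3 + 13 + 39 + 67 + 201 + 871 = 1195
1195 < 2613 → deficient

s(2613) = 1195 (deficient)


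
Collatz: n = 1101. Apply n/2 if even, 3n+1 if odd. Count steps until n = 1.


1101 → 3304 → 1652 → 826 → 413 → 1240 → 620 → 310 → 155 → 466 → 233 → 700 → 350 → 175 → 526 → 263 → 790 → 395 → 1186 → 593 → 1780 → 890 → 445 → 1336 → 668 → 334 → 167 → 502 → 251 → 754 → 377 → 1132 → 566 → 283 → 850 → 425 → 1276 → 638 → 319 → 958 → 479 → 1438 → 719 → 2158 → 1079 → 3238 → 1619 → 4858 → 2429 → 7288 → 3644 → 1822 → 911 → 2734 → 1367 → 4102 → 2051 → 6154 → 3077 → 9232 → 4616 → 2308 → 1154 → 577 → 1732 → 866 → 433 → 1300 → 650 → 325 → 976 → 488 → 244 → 122 → 61 → 184 → 92 → 46 → 23 → 70 → 35 → 106 → 53 → 160 → 80 → 40 → 20 → 10 → 5 → 16 → 8 → 4 → 2 → 1
Total steps = 93

93 steps


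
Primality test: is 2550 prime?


2550 / 2 = 1275 (exact division)
2550 is NOT prime.

No, 2550 is not prime


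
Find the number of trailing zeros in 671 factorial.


floor(671/5) = 134
floor(671/25) = 26
floor(671/125) = 5
floor(671/625) = 1
Total = 166

166 trailing zeros


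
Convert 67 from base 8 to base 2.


67 (base 8) = 55 (decimal)
55 (decimal) = 110111 (base 2)


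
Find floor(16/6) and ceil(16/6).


16/6 = 2.6667
floor = 2
ceil = 3

floor = 2, ceil = 3


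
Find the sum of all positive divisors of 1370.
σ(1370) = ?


Divisors of 1370: 1, 2, 5, 10, 137, 274, 685, 1370
Sum = 1 + 2 + 5 + 10 + 137 + 274 + 685 + 1370 = 2484

σ(1370) = 2484


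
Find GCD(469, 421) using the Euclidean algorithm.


469 = 1 * 421 + 48
421 = 8 * 48 + 37
48 = 1 * 37 + 11
37 = 3 * 11 + 4
11 = 2 * 4 + 3
4 = 1 * 3 + 1
3 = 3 * 1 + 0
GCD = 1


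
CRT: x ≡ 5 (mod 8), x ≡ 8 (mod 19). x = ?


M = 8*19 = 152
M1 = M/8 = 19, M2 = M/19 = 8
M1^(-1) mod 8 = 3, M2^(-1) mod 19 = 12
x = 5*19*3 + 8*8*12 = 1053
1053 mod 152 = 141
Check: 141 mod 8 = 5 ✓, 141 mod 19 = 8 ✓

x ≡ 141 (mod 152)


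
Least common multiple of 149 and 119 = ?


GCD(149, 119) = 1
LCM = 149*119/1 = 17731/1 = 17731

LCM = 17731


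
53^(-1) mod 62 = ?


Use the extended Euclidean algorithm on (62, 53); each row r = 62*s + 53*t:
r=62, s=1, t=0
r=53, s=0, t=1
q=1: r=9, s=1, t=-1   [62*(1) + 53*(-1) = 9]
q=5: r=8, s=-5, t=6   [62*(-5) + 53*(6) = 8]
q=1: r=1, s=6, t=-7   [62*(6) + 53*(-7) = 1]
q=8: r=0, s=-53, t=62   [62*(-53) + 53*(62) = 0]
GCD = 1 with t = -7, so 53*(-7) ≡ 1 (mod 62)
Inverse = -7 mod 62 = 55
Check: 53 * 55 = 2915 ≡ 1 (mod 62)

53^(-1) ≡ 55 (mod 62)


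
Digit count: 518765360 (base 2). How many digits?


518765360 in base 2 = 11110111010111011101100110000
Number of digits = 29

29 digits (base 2)


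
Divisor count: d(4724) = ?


4724 = 2^2 × 1181^1
d(4724) = (2+1) × (1+1) = 6

6 divisors


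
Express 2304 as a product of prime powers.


2304 / 2 = 1152
1152 / 2 = 576
576 / 2 = 288
288 / 2 = 144
144 / 2 = 72
72 / 2 = 36
36 / 2 = 18
18 / 2 = 9
9 / 3 = 3
3 / 3 = 1
2304 = 2^8 × 3^2


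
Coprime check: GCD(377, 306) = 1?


Euclidean algorithm:
377 = 1 * 306 + 71
306 = 4 * 71 + 22
71 = 3 * 22 + 5
22 = 4 * 5 + 2
5 = 2 * 2 + 1
2 = 2 * 1 + 0
GCD(377, 306) = 1

Yes, coprime (GCD = 1)


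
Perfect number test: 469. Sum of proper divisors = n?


Proper divisors of 469: 1, 7, 67
Sum = 1 + 7 + 67 = 75

No, 469 is not perfect (75 ≠ 469)


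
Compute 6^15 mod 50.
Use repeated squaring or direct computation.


6^1 mod 50 = 6
6^2 mod 50 = 36
6^3 mod 50 = 16
6^4 mod 50 = 46
6^5 mod 50 = 26
6^6 mod 50 = 6
6^7 mod 50 = 36
6^8 mod 50 = 16
6^9 mod 50 = 46
6^10 mod 50 = 26
6^11 mod 50 = 6
6^12 mod 50 = 36
6^13 mod 50 = 16
6^14 mod 50 = 46
6^15 mod 50 = 26


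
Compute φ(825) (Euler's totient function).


825 = 3 × 5^2 × 11
Prime factors: 3, 5, 11
φ(825) = 825 × (1-1/3) × (1-1/5) × (1-1/11)
= 825 × 2/3 × 4/5 × 10/11 = 400

φ(825) = 400


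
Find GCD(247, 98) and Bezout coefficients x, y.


Tabular extended Euclidean (each row: r = 247*s + 98*t):
r=247, s=1, t=0
r=98, s=0, t=1
q=2: r=51, s=1, t=-2   [247*(1) + 98*(-2) = 51]
q=1: r=47, s=-1, t=3   [247*(-1) + 98*(3) = 47]
q=1: r=4, s=2, t=-5   [247*(2) + 98*(-5) = 4]
q=11: r=3, s=-23, t=58   [247*(-23) + 98*(58) = 3]
q=1: r=1, s=25, t=-63   [247*(25) + 98*(-63) = 1]
q=3: r=0, s=-98, t=247   [247*(-98) + 98*(247) = 0]
GCD = 1; from the row with r=1: x=25, y=-63
Check: 247*(25) + 98*(-63) = 6175 - 6174 = 1

GCD = 1, x = 25, y = -63


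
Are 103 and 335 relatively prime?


Euclidean algorithm:
335 = 3 * 103 + 26
103 = 3 * 26 + 25
26 = 1 * 25 + 1
25 = 25 * 1 + 0
GCD(103, 335) = 1

Yes, coprime (GCD = 1)


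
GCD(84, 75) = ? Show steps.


84 = 1 * 75 + 9
75 = 8 * 9 + 3
9 = 3 * 3 + 0
GCD = 3


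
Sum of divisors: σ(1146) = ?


Divisors of 1146: 1, 2, 3, 6, 191, 382, 573, 1146
Sum = 1 + 2 + 3 + 6 + 191 + 382 + 573 + 1146 = 2304

σ(1146) = 2304


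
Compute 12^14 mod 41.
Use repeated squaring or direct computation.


12^1 mod 41 = 12
12^2 mod 41 = 21
12^3 mod 41 = 6
12^4 mod 41 = 31
12^5 mod 41 = 3
12^6 mod 41 = 36
12^7 mod 41 = 22
12^8 mod 41 = 18
12^9 mod 41 = 11
12^10 mod 41 = 9
12^11 mod 41 = 26
12^12 mod 41 = 25
12^13 mod 41 = 13
12^14 mod 41 = 33


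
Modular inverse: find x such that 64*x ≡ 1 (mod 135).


Use the extended Euclidean algorithm on (135, 64); each row r = 135*s + 64*t:
r=135, s=1, t=0
r=64, s=0, t=1
q=2: r=7, s=1, t=-2   [135*(1) + 64*(-2) = 7]
q=9: r=1, s=-9, t=19   [135*(-9) + 64*(19) = 1]
q=7: r=0, s=64, t=-135   [135*(64) + 64*(-135) = 0]
GCD = 1 with t = 19, so 64*(19) ≡ 1 (mod 135)
Inverse = 19 mod 135 = 19
Check: 64 * 19 = 1216 ≡ 1 (mod 135)

64^(-1) ≡ 19 (mod 135)


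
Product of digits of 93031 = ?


9 × 3 × 0 × 3 × 1 = 0


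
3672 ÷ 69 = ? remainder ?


3672 = 69 * 53 + 15
Check: 3657 + 15 = 3672

q = 53, r = 15


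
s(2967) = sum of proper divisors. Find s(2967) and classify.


Proper divisors: 1, 3, 23, 43, 69, 129, 989
Sum = 1 + 3 + 23 + 43 + 69 + 129 + 989 = 1257
1257 < 2967 → deficient

s(2967) = 1257 (deficient)


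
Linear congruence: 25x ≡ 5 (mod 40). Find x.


GCD(25, 40) = 5 divides 5
Divide: 5x ≡ 1 (mod 8)
x ≡ 5 (mod 8)


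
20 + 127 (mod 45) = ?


20 + 127 = 147
147 mod 45 = 12


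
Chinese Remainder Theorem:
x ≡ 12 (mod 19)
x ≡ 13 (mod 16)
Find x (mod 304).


M = 19*16 = 304
M1 = M/19 = 16, M2 = M/16 = 19
M1^(-1) mod 19 = 6, M2^(-1) mod 16 = 11
x = 12*16*6 + 13*19*11 = 3869
3869 mod 304 = 221
Check: 221 mod 19 = 12 ✓, 221 mod 16 = 13 ✓

x ≡ 221 (mod 304)


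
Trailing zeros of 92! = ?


floor(92/5) = 18
floor(92/25) = 3
Total = 21

21 trailing zeros


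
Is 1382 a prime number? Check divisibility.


1382 / 2 = 691 (exact division)
1382 is NOT prime.

No, 1382 is not prime


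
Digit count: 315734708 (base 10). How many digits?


315734708 has 9 digits in base 10
floor(log10(315734708)) + 1 = floor(8.4993) + 1 = 9

9 digits (base 10)


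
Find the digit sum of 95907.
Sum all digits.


9 + 5 + 9 + 0 + 7 = 30


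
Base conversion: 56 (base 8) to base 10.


56 (base 8) = 46 (decimal)
46 (decimal) = 46 (base 10)


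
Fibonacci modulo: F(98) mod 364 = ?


F(k) mod 364 for k=1..98:
1, 1, 2, 3, 5, 8, 13, 21, 34, 55, 89, 144, 233, 13, 246, 259, 141, 36, 177, 213, 26, 239, 265, 140, 41, 181, 222, 39, 261, 300, 197, 133, 330, 99, 65, 164, 229, 29, 258, 287, 181, 104, 285, 25, 310, 335, 281, 252, 169, 57, 226, 283, 145, 64, 209, 273, 118, 27, 145, 172, 317, 125, 78, 203, 281, 120, 37, 157, 194, 351, 181, 168, 349, 153, 138, 291, 65, 356, 57, 49, 106, 155, 261, 52, 313, 1, 314, 315, 265, 216, 117, 333, 86, 55, 141, 196, 337, 169
F(98) mod 364 = 169
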